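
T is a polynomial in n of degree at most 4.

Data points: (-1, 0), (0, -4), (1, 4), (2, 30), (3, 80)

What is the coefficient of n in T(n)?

1

Write T(n) = an^4 + bn³ + cn² + dn + e; the 5 given values yield a linear system in the 5 coefficients.
Solving, the leading coefficient vanishes, and T(n) = n³ + 6n² + n - 4.
The coefficient of n is 1.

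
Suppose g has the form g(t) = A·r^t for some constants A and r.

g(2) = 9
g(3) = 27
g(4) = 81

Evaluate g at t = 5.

243

Consecutive ratio: 27/9 = 3, and 81/27 = 3, so r = 3.
Then A·3^2 = 9 gives A = 1, and g(t) = 1·3^t.
g(5) = 1·3^5 = 243.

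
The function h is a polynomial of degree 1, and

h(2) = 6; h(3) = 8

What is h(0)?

2

Write h(k) = ak + b; the 2 given values yield a linear system in the 2 coefficients.
Solving, h(k) = 2k + 2.
The constant term is h(0) = 2.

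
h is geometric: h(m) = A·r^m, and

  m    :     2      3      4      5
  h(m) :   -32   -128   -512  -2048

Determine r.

4

Consecutive ratio: -128/(-32) = 4, and -512/(-128) = 4, so r = 4.
Then A·4^2 = -32 gives A = -2, and h(m) = -2·4^m.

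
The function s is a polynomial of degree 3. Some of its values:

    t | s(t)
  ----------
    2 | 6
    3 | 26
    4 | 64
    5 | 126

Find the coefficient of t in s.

Write s(t) = at³ + bt² + ct + d; the 4 given values yield a linear system in the 4 coefficients.
Solving, s(t) = t³ + t - 4.
The coefficient of t is 1.

1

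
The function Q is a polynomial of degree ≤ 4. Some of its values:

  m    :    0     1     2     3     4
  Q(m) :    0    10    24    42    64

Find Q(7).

First differences: 10, 14, 18, 22. Second differences: 4, 4, 4.
Level-2 differences are constant, so Q has degree 2.
Fitting a degree-2 polynomial gives Q(m) = 2m² + 8m.
Then Q(7) = 154.

154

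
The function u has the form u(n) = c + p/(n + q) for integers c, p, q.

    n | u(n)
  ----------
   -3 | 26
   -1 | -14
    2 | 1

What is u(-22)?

(u(n) − c)(n + q) = p for each data point; the three points give a linear system in c and q, then p follows.
Solving: c = 6, q = 2, p = -20, so u(n) = 6 − 20/(n + 2).
Then u(-22) = 6 − 20/(-20) = 7.

7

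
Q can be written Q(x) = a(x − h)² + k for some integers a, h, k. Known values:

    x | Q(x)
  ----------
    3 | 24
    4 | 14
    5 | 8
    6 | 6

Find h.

First differences -10, -6, -2; second difference 4 = 2a, so a = 2.
Expanding, the x-coefficient is −2ah = -4h; matching it to the data gives h = 6, and then k = 6.
So Q(x) = 2(x − 6)² + 6.
Hence h = 6.

6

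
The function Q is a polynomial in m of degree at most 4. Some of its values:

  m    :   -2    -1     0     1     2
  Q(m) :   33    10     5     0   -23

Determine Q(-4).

205

First differences: -23, -5, -5, -23. Second differences: 18, 0, -18. Third differences: -18, -18.
Level-3 differences are constant, so Q has degree 3.
Fitting a degree-3 polynomial gives Q(m) = -3m³ - 2m + 5.
Then Q(-4) = 205.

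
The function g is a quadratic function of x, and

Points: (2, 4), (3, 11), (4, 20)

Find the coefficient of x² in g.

1

Write g(x) = ax² + bx + c; the 3 given values yield a linear system in the 3 coefficients.
Solving, g(x) = x² + 2x - 4.
The coefficient of x² is 1.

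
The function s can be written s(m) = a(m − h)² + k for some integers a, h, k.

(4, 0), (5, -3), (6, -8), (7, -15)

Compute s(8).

First differences -3, -5, -7; second difference -2 = 2a, so a = -1.
Expanding, the m-coefficient is −2ah = 2h; matching it to the data gives h = 3, and then k = 1.
So s(m) = -1(m − 3)² + 1.
s(8) = -1·5² + 1 = -24.

-24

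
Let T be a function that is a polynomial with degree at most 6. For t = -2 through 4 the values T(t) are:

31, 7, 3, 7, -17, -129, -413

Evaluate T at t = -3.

First differences: -24, -4, 4, -24, -112, -284. Second differences: 20, 8, -28, -88, -172. Third differences: -12, -36, -60, -84. Fourth differences: -24, -24, -24.
Level-4 differences are constant, so T has degree 4.
Fitting a degree-4 polynomial gives T(t) = -t^4 - 4t³ + 5t² + 4t + 3.
Then T(-3) = 63.

63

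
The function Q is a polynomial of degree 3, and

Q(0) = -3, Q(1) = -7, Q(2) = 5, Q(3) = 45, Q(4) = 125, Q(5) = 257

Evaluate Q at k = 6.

First differences: -4, 12, 40, 80, 132. Second differences: 16, 28, 40, 52. Third differences: 12, 12, 12.
Level-3 differences are constant, so Q has degree 3.
Fitting a degree-3 polynomial gives Q(k) = 2k³ + 2k² - 8k - 3.
Then Q(6) = 453.

453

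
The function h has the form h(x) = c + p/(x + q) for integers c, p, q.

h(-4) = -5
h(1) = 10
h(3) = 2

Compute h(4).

(h(x) − c)(x + q) = p for each data point; the three points give a linear system in c and q, then p follows.
Solving: c = -2, q = 0, p = 12, so h(x) = -2 + 12/(x + 0).
Then h(4) = -2 + 12/4 = 1.

1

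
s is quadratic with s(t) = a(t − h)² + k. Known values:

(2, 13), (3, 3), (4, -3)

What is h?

5

First differences -10, -6; second difference 4 = 2a, so a = 2.
Expanding, the t-coefficient is −2ah = -4h; matching it to the data gives h = 5, and then k = -5.
So s(t) = 2(t − 5)² − 5.
Hence h = 5.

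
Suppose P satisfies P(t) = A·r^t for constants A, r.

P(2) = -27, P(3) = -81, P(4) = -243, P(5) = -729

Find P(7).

-6561

Consecutive ratio: -81/(-27) = 3, and -243/(-81) = 3, so r = 3.
Then A·3^2 = -27 gives A = -3, and P(t) = -3·3^t.
P(7) = -3·3^7 = -6561.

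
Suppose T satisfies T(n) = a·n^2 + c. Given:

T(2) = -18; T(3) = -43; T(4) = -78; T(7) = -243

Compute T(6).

From T(2) = -18 and T(3) = -43: 4a + c = -18 and 9a + c = -43.
Subtracting: 5a = -25, so a = -5; then c = -18 − (-5)·4 = 2.
So T(n) = -5n² + 2, and T(6) = -178.

-178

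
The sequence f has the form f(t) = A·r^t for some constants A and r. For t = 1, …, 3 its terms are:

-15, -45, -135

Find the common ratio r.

3

Consecutive ratio: -45/(-15) = 3, and -135/(-45) = 3, so r = 3.
Then A·3^1 = -15 gives A = -5, and f(t) = -5·3^t.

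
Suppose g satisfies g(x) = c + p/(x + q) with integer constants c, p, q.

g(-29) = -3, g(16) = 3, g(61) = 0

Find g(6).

(g(x) − c)(x + q) = p for each data point; the three points give a linear system in c and q, then p follows.
Solving: c = -1, q = -1, p = 60, so g(x) = -1 + 60/(x − 1).
Then g(6) = -1 + 60/5 = 11.

11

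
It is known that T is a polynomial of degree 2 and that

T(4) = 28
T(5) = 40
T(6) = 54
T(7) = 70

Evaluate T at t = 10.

First differences: 12, 14, 16. Second differences: 2, 2.
Level-2 differences are constant, so T has degree 2.
Fitting a degree-2 polynomial gives T(t) = t² + 3t.
Then T(10) = 130.

130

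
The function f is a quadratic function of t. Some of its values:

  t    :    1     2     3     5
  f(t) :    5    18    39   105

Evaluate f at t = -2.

14

Write f(t) = at² + bt + c; the 4 given values yield a linear system in the 3 coefficients.
Solving, f(t) = 4t² + t.
Then f(-2) = 14.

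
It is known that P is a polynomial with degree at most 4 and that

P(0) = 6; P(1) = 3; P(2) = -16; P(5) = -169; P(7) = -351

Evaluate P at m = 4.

-102

Write P(m) = am^4 + bm³ + cm² + dm + e; the 5 given values yield a linear system in the 5 coefficients.
Solving, the top 2 coefficients vanish, and P(m) = -8m² + 5m + 6.
Then P(4) = -102.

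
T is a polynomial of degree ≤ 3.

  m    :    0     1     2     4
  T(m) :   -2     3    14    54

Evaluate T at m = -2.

6

Write T(m) = am³ + bm² + cm + d; the 4 given values yield a linear system in the 4 coefficients.
Solving, the leading coefficient vanishes, and T(m) = 3m² + 2m - 2.
Then T(-2) = 6.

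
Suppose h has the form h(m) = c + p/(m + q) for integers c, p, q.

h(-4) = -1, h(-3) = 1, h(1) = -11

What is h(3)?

(h(m) − c)(m + q) = p for each data point; the three points give a linear system in c and q, then p follows.
Solving: c = -5, q = 1, p = -12, so h(m) = -5 − 12/(m + 1).
Then h(3) = -5 − 12/4 = -8.

-8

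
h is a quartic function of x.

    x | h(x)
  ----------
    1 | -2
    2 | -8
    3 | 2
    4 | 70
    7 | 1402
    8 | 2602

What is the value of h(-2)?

Write h(x) = ax^4 + bx³ + cx² + dx + e; the 6 given values yield a linear system in the 5 coefficients.
Solving, h(x) = x^4 - 3x³ + x² - 3x + 2.
Then h(-2) = 52.

52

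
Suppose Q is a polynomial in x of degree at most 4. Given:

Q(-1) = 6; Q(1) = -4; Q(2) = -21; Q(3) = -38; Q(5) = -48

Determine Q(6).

-29

Write Q(x) = ax^4 + bx³ + cx² + dx + e; the 5 given values yield a linear system in the 5 coefficients.
Solving, the leading coefficient vanishes, and Q(x) = x³ - 6x² - 6x + 7.
Then Q(6) = -29.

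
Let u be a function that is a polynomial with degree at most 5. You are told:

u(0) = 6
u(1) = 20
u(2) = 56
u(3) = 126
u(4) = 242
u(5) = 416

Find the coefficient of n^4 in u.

0

First differences: 14, 36, 70, 116, 174. Second differences: 22, 34, 46, 58. Third differences: 12, 12, 12.
Level-3 differences are constant, so u has degree 3.
Fitting a degree-3 polynomial gives u(n) = 2n³ + 5n² + 7n + 6.
The coefficient of n^4 is 0.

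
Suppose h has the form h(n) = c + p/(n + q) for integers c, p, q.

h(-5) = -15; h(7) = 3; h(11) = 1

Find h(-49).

(h(n) − c)(n + q) = p for each data point; the three points give a linear system in c and q, then p follows.
Solving: c = -3, q = 1, p = 48, so h(n) = -3 + 48/(n + 1).
Then h(-49) = -3 + 48/(-48) = -4.

-4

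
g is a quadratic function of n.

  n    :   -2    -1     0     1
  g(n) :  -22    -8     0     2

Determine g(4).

-28

First differences: 14, 8, 2. Second differences: -6, -6.
Level-2 differences are constant, so g has degree 2.
Fitting a degree-2 polynomial gives g(n) = -3n² + 5n.
Then g(4) = -28.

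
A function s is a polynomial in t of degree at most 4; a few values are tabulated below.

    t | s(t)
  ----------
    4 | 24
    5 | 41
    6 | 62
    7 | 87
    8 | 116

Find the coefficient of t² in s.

2

First differences: 17, 21, 25, 29. Second differences: 4, 4, 4.
Level-2 differences are constant, so s has degree 2.
Fitting a degree-2 polynomial gives s(t) = 2t² - t - 4.
The coefficient of t² is 2.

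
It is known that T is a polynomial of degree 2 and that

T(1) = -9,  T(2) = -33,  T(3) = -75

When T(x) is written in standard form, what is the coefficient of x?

Write T(x) = ax² + bx + c; the 3 given values yield a linear system in the 3 coefficients.
Solving, T(x) = -9x² + 3x - 3.
The coefficient of x is 3.

3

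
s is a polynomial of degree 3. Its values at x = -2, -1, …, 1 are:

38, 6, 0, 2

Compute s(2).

Write s(x) = ax³ + bx² + cx + d; the 4 given values yield a linear system in the 4 coefficients.
Solving, s(x) = -3x³ + 4x² + x.
Then s(2) = -6.

-6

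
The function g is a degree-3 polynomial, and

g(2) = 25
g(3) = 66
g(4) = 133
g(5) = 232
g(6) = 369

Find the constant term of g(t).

-3

First differences: 41, 67, 99, 137. Second differences: 26, 32, 38. Third differences: 6, 6.
Level-3 differences are constant, so g has degree 3.
Fitting a degree-3 polynomial gives g(t) = t³ + 4t² + 2t - 3.
The constant term is g(0) = -3.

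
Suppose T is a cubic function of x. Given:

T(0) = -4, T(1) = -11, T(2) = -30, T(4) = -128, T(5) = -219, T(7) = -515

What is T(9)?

Write T(x) = ax³ + bx² + cx + d; the 6 given values yield a linear system in the 4 coefficients.
Solving, T(x) = -x³ - 3x² - 3x - 4.
Then T(9) = -1003.

-1003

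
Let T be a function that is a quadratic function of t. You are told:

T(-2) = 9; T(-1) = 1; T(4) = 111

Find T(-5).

93

Write T(t) = at² + bt + c; the 3 given values yield a linear system in the 3 coefficients.
Solving, T(t) = 5t² + 7t + 3.
Then T(-5) = 93.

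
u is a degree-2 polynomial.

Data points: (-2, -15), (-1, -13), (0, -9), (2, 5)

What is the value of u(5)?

Write u(t) = at² + bt + c; the 4 given values yield a linear system in the 3 coefficients.
Solving, u(t) = t² + 5t - 9.
Then u(5) = 41.

41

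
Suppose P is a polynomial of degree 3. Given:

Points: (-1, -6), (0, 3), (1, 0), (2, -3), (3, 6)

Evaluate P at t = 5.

108

Write P(t) = at³ + bt² + ct + d; the 5 given values yield a linear system in the 4 coefficients.
Solving, P(t) = 2t³ - 6t² + t + 3.
Then P(5) = 108.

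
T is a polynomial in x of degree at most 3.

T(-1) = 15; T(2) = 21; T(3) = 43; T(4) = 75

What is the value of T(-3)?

Write T(x) = ax³ + bx² + cx + d; the 4 given values yield a linear system in the 4 coefficients.
Solving, the leading coefficient vanishes, and T(x) = 5x² - 3x + 7.
Then T(-3) = 61.

61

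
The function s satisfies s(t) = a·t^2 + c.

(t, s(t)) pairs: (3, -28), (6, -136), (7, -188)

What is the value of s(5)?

From s(3) = -28 and s(6) = -136: 9a + c = -28 and 36a + c = -136.
Subtracting: 27a = -108, so a = -4; then c = -28 − (-4)·9 = 8.
So s(t) = -4t² + 8, and s(5) = -92.

-92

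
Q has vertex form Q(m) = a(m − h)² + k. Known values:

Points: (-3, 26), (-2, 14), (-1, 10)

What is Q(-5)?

First differences -12, -4; second difference 8 = 2a, so a = 4.
Expanding, the m-coefficient is −2ah = -8h; matching it to the data gives h = -1, and then k = 10.
So Q(m) = 4(m + 1)² + 10.
Q(-5) = 4·(-4)² + 10 = 74.

74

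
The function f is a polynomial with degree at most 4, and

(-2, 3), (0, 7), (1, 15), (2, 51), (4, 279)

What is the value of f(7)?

Write f(k) = ak^4 + bk³ + ck² + dk + e; the 5 given values yield a linear system in the 5 coefficients.
Solving, the leading coefficient vanishes, and f(k) = 3k³ + 5k² + 7.
Then f(7) = 1281.

1281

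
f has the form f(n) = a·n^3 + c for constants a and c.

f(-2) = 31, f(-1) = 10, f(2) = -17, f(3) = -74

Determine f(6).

From f(-2) = 31 and f(-1) = 10: -8a + c = 31 and -1a + c = 10.
Subtracting: 7a = -21, so a = -3; then c = 31 − (-3)·(-8) = 7.
So f(n) = -3n³ + 7, and f(6) = -641.

-641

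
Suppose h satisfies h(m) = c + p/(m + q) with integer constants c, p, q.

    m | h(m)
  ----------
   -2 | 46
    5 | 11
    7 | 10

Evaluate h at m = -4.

(h(m) − c)(m + q) = p for each data point; the three points give a linear system in c and q, then p follows.
Solving: c = 6, q = 3, p = 40, so h(m) = 6 + 40/(m + 3).
Then h(-4) = 6 + 40/(-1) = -34.

-34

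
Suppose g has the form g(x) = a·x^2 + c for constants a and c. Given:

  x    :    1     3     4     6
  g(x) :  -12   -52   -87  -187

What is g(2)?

From g(1) = -12 and g(3) = -52: 1a + c = -12 and 9a + c = -52.
Subtracting: 8a = -40, so a = -5; then c = -12 − (-5)·1 = -7.
So g(x) = -5x² − 7, and g(2) = -27.

-27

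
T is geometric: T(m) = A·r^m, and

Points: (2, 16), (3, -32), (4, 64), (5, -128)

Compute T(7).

-512

Consecutive ratio: -32/16 = -2, and 64/(-32) = -2, so r = -2.
Then A·(-2)^2 = 16 gives A = 4, and T(m) = 4·(-2)^m.
T(7) = 4·(-2)^7 = -512.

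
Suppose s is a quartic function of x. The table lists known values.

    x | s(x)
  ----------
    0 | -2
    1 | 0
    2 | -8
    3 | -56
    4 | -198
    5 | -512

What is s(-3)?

First differences: 2, -8, -48, -142, -314. Second differences: -10, -40, -94, -172. Third differences: -30, -54, -78. Fourth differences: -24, -24.
Level-4 differences are constant, so s has degree 4.
Fitting a degree-4 polynomial gives s(x) = -x^4 + x³ - x² + 3x - 2.
Then s(-3) = -128.

-128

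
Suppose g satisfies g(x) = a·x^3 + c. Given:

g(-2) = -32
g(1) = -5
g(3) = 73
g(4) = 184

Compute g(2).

From g(-2) = -32 and g(1) = -5: -8a + c = -32 and 1a + c = -5.
Subtracting: 9a = 27, so a = 3; then c = -32 − 3·(-8) = -8.
So g(x) = 3x³ − 8, and g(2) = 16.

16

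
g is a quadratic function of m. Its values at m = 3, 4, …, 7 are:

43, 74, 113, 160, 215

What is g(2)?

20

First differences: 31, 39, 47, 55. Second differences: 8, 8, 8.
Level-2 differences are constant, so g has degree 2.
Fitting a degree-2 polynomial gives g(m) = 4m² + 3m - 2.
Then g(2) = 20.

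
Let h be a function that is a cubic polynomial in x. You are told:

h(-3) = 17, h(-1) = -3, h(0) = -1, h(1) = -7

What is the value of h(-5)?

Write h(x) = ax³ + bx² + cx + d; the 4 given values yield a linear system in the 4 coefficients.
Solving, h(x) = -2x³ - 4x² - 1.
Then h(-5) = 149.

149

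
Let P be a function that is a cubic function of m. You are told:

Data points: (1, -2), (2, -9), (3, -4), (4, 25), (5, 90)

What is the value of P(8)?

621

First differences: -7, 5, 29, 65. Second differences: 12, 24, 36. Third differences: 12, 12.
Level-3 differences are constant, so P has degree 3.
Fitting a degree-3 polynomial gives P(m) = 2m³ - 6m² - 3m + 5.
Then P(8) = 621.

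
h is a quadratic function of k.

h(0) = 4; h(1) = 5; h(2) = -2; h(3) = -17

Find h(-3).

Write h(k) = ak² + bk + c; the 4 given values yield a linear system in the 3 coefficients.
Solving, h(k) = -4k² + 5k + 4.
Then h(-3) = -47.

-47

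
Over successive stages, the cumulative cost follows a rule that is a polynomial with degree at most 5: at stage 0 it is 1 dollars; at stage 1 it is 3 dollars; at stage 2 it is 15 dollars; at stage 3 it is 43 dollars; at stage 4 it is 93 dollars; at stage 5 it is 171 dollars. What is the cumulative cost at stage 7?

Write the value at x as Q(x).
First differences: 2, 12, 28, 50, 78. Second differences: 10, 16, 22, 28. Third differences: 6, 6, 6.
Level-3 differences are constant, so Q has degree 3.
Fitting a degree-3 polynomial gives Q(x) = x³ + 2x² - x + 1.
Then Q(7) = 435.

435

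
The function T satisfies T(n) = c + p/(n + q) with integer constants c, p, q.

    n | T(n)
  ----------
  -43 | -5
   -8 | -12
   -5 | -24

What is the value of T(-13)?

(T(n) − c)(n + q) = p for each data point; the three points give a linear system in c and q, then p follows.
Solving: c = -4, q = 3, p = 40, so T(n) = -4 + 40/(n + 3).
Then T(-13) = -4 + 40/(-10) = -8.

-8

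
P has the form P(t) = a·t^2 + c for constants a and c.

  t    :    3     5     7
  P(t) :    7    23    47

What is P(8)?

From P(3) = 7 and P(5) = 23: 9a + c = 7 and 25a + c = 23.
Subtracting: 16a = 16, so a = 1; then c = 7 − 1·9 = -2.
So P(t) = 1t² − 2, and P(8) = 62.

62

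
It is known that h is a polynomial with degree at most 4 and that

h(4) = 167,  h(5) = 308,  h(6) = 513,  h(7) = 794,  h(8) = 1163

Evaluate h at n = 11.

Write h(n) = an^4 + bn³ + cn² + dn + e; the 5 given values yield a linear system in the 5 coefficients.
Solving, the leading coefficient vanishes, and h(n) = 2n³ + 2n² + n + 3.
Then h(11) = 2918.

2918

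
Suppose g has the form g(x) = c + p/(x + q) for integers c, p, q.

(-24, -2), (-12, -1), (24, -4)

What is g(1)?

-27

(g(x) − c)(x + q) = p for each data point; the three points give a linear system in c and q, then p follows.
Solving: c = -3, q = 0, p = -24, so g(x) = -3 − 24/(x + 0).
Then g(1) = -3 − 24/1 = -27.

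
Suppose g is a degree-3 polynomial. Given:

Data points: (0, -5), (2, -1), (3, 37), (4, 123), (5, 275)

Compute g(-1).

Write g(n) = an³ + bn² + cn + d; the 5 given values yield a linear system in the 4 coefficients.
Solving, g(n) = 3n³ - 3n² - 4n - 5.
Then g(-1) = -7.

-7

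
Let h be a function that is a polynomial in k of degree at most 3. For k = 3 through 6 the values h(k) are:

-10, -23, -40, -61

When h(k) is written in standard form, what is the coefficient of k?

Write h(k) = ak³ + bk² + ck + d; the 4 given values yield a linear system in the 4 coefficients.
Solving, the leading coefficient vanishes, and h(k) = -2k² + k + 5.
The coefficient of k is 1.

1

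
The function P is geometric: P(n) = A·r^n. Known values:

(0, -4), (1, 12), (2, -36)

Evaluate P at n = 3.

108

Consecutive ratio: 12/(-4) = -3, and -36/12 = -3, so r = -3.
Then A·(-3)^0 = -4 gives A = -4, and P(n) = -4·(-3)^n.
P(3) = -4·(-3)^3 = 108.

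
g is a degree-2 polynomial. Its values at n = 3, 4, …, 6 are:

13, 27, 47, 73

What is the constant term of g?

7

First differences: 14, 20, 26. Second differences: 6, 6.
Level-2 differences are constant, so g has degree 2.
Fitting a degree-2 polynomial gives g(n) = 3n² - 7n + 7.
The constant term is g(0) = 7.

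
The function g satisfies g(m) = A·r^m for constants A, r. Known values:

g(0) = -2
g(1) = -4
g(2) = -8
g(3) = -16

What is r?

2

Consecutive ratio: -4/(-2) = 2, and -8/(-4) = 2, so r = 2.
Then A·2^0 = -2 gives A = -2, and g(m) = -2·2^m.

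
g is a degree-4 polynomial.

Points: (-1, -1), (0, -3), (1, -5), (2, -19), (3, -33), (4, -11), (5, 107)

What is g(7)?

First differences: -2, -2, -14, -14, 22, 118. Second differences: 0, -12, 0, 36, 96. Third differences: -12, 12, 36, 60. Fourth differences: 24, 24, 24.
Level-4 differences are constant, so g has degree 4.
Fitting a degree-4 polynomial gives g(n) = n^4 - 4n³ - n² + 2n - 3.
Then g(7) = 991.

991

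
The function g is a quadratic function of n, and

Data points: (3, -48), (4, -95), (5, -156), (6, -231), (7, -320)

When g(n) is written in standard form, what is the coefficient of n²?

-7

Write g(n) = an² + bn + c; the 5 given values yield a linear system in the 3 coefficients.
Solving, g(n) = -7n² + 2n + 9.
The coefficient of n² is -7.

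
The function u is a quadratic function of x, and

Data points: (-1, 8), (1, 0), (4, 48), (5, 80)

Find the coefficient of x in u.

-4

Write u(x) = ax² + bx + c; the 4 given values yield a linear system in the 3 coefficients.
Solving, u(x) = 4x² - 4x.
The coefficient of x is -4.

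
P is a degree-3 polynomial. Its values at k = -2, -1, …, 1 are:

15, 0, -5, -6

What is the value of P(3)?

Write P(k) = ak³ + bk² + ck + d; the 4 given values yield a linear system in the 4 coefficients.
Solving, P(k) = -k³ + 2k² - 2k - 5.
Then P(3) = -20.

-20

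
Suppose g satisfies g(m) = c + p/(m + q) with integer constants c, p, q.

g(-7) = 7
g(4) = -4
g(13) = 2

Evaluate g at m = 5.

(g(m) − c)(m + q) = p for each data point; the three points give a linear system in c and q, then p follows.
Solving: c = 4, q = -1, p = -24, so g(m) = 4 − 24/(m − 1).
Then g(5) = 4 − 24/4 = -2.

-2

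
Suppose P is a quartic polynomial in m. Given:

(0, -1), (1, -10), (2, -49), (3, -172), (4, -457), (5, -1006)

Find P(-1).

Write P(m) = am^4 + bm³ + cm² + dm + e; the 6 given values yield a linear system in the 5 coefficients.
Solving, P(m) = -m^4 - 3m³ + m² - 6m - 1.
Then P(-1) = 8.

8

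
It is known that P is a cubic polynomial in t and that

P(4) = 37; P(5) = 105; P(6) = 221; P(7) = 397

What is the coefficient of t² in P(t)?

-6

Write P(t) = at³ + bt² + ct + d; the 4 given values yield a linear system in the 4 coefficients.
Solving, P(t) = 2t³ - 6t² + 5.
The coefficient of t² is -6.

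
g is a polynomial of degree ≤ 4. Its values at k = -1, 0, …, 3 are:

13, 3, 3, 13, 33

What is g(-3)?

Write g(k) = ak^4 + bk³ + ck² + dk + e; the 5 given values yield a linear system in the 5 coefficients.
Solving, the top 2 coefficients vanish, and g(k) = 5k² - 5k + 3.
Then g(-3) = 63.

63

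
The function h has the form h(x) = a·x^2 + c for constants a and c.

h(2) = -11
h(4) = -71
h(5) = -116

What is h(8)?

-311

From h(2) = -11 and h(4) = -71: 4a + c = -11 and 16a + c = -71.
Subtracting: 12a = -60, so a = -5; then c = -11 − (-5)·4 = 9.
So h(x) = -5x² + 9, and h(8) = -311.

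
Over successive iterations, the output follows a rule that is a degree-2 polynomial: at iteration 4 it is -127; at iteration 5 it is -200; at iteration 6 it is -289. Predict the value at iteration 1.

-4

Write the value at n as u(n).
Write u(n) = an² + bn + c; the 3 given values yield a linear system in the 3 coefficients.
Solving, u(n) = -8n² - n + 5.
Then u(1) = -4.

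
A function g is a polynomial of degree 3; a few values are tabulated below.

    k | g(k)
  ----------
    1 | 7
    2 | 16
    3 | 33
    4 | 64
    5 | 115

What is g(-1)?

First differences: 9, 17, 31, 51. Second differences: 8, 14, 20. Third differences: 6, 6.
Level-3 differences are constant, so g has degree 3.
Fitting a degree-3 polynomial gives g(k) = k³ - 2k² + 8k.
Then g(-1) = -11.

-11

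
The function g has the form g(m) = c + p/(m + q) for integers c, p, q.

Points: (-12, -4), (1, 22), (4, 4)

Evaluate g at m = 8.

(g(m) − c)(m + q) = p for each data point; the three points give a linear system in c and q, then p follows.
Solving: c = -2, q = 0, p = 24, so g(m) = -2 + 24/(m + 0).
Then g(8) = -2 + 24/8 = 1.

1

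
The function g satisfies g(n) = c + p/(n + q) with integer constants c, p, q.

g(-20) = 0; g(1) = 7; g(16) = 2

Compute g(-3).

(g(n) − c)(n + q) = p for each data point; the three points give a linear system in c and q, then p follows.
Solving: c = 1, q = 2, p = 18, so g(n) = 1 + 18/(n + 2).
Then g(-3) = 1 + 18/(-1) = -17.

-17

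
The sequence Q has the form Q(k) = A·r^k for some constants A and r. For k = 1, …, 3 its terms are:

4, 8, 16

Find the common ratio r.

2

Consecutive ratio: 8/4 = 2, and 16/8 = 2, so r = 2.
Then A·2^1 = 4 gives A = 2, and Q(k) = 2·2^k.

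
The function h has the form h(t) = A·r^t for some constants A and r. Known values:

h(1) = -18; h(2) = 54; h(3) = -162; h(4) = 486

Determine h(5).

Consecutive ratio: 54/(-18) = -3, and -162/54 = -3, so r = -3.
Then A·(-3)^1 = -18 gives A = 6, and h(t) = 6·(-3)^t.
h(5) = 6·(-3)^5 = -1458.

-1458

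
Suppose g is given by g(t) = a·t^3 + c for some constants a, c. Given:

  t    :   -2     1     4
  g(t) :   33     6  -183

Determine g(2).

-15

From g(-2) = 33 and g(1) = 6: -8a + c = 33 and 1a + c = 6.
Subtracting: 9a = -27, so a = -3; then c = 33 − (-3)·(-8) = 9.
So g(t) = -3t³ + 9, and g(2) = -15.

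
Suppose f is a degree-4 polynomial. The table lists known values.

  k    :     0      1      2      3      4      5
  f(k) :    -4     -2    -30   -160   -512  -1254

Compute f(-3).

Write f(k) = ak^4 + bk³ + ck² + dk + e; the 6 given values yield a linear system in the 5 coefficients.
Solving, f(k) = -2k^4 - k² + 5k - 4.
Then f(-3) = -190.

-190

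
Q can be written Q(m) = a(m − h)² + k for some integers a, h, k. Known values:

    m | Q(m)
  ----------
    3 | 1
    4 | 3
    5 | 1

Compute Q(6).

-5

First differences 2, -2; second difference -4 = 2a, so a = -2.
Expanding, the m-coefficient is −2ah = 4h; matching it to the data gives h = 4, and then k = 3.
So Q(m) = -2(m − 4)² + 3.
Q(6) = -2·2² + 3 = -5.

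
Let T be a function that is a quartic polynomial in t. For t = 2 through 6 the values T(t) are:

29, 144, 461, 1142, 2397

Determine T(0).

Write T(t) = at^4 + bt³ + ct² + dt + e; the 5 given values yield a linear system in the 5 coefficients.
Solving, T(t) = 2t^4 - t³ + 4t - 3.
Then T(0) = -3.

-3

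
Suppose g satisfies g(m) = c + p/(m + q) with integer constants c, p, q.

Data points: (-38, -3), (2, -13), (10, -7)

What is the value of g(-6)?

5

(g(m) − c)(m + q) = p for each data point; the three points give a linear system in c and q, then p follows.
Solving: c = -4, q = 2, p = -36, so g(m) = -4 − 36/(m + 2).
Then g(-6) = -4 − 36/(-4) = 5.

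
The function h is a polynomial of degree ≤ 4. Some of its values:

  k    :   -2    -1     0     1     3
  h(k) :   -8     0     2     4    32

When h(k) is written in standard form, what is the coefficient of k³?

1

Write h(k) = ak^4 + bk³ + ck² + dk + e; the 5 given values yield a linear system in the 5 coefficients.
Solving, the leading coefficient vanishes, and h(k) = k³ + k + 2.
The coefficient of k³ is 1.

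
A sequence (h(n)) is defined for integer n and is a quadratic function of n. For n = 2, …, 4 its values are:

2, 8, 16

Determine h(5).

26

Write h(n) = an² + bn + c; the 3 given values yield a linear system in the 3 coefficients.
Solving, h(n) = n² + n - 4.
Then h(5) = 26.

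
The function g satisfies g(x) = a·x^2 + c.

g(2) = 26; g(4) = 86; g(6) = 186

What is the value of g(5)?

From g(2) = 26 and g(4) = 86: 4a + c = 26 and 16a + c = 86.
Subtracting: 12a = 60, so a = 5; then c = 26 − 5·4 = 6.
So g(x) = 5x² + 6, and g(5) = 131.

131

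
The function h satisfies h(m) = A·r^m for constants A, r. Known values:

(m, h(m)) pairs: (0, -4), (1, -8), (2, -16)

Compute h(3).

Consecutive ratio: -8/(-4) = 2, and -16/(-8) = 2, so r = 2.
Then A·2^0 = -4 gives A = -4, and h(m) = -4·2^m.
h(3) = -4·2^3 = -32.

-32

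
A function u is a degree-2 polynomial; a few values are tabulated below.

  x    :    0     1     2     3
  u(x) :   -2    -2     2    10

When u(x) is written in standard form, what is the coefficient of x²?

2

Write u(x) = ax² + bx + c; the 4 given values yield a linear system in the 3 coefficients.
Solving, u(x) = 2x² - 2x - 2.
The coefficient of x² is 2.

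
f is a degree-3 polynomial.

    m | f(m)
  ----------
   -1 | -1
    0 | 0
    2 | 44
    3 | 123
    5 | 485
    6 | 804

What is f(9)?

2529

Write f(m) = am³ + bm² + cm + d; the 6 given values yield a linear system in the 4 coefficients.
Solving, f(m) = 3m³ + 4m² + 2m.
Then f(9) = 2529.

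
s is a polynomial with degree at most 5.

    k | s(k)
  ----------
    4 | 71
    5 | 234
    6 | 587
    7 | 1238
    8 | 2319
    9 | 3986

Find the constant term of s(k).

-1

First differences: 163, 353, 651, 1081, 1667. Second differences: 190, 298, 430, 586. Third differences: 108, 132, 156. Fourth differences: 24, 24.
Level-4 differences are constant, so s has degree 4.
Fitting a degree-4 polynomial gives s(k) = k^4 - 4k³ + 4k² + 2k - 1.
The constant term is s(0) = -1.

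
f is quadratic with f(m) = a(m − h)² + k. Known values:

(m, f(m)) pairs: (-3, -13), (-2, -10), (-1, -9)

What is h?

First differences 3, 1; second difference -2 = 2a, so a = -1.
Expanding, the m-coefficient is −2ah = 2h; matching it to the data gives h = -1, and then k = -9.
So f(m) = -1(m + 1)² − 9.
Hence h = -1.

-1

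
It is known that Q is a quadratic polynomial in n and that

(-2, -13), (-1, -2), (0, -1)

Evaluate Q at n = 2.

Write Q(n) = an² + bn + c; the 3 given values yield a linear system in the 3 coefficients.
Solving, Q(n) = -5n² - 4n - 1.
Then Q(2) = -29.

-29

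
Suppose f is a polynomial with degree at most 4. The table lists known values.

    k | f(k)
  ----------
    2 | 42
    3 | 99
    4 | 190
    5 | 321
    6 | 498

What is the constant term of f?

6

First differences: 57, 91, 131, 177. Second differences: 34, 40, 46. Third differences: 6, 6.
Level-3 differences are constant, so f has degree 3.
Fitting a degree-3 polynomial gives f(k) = k³ + 8k² - 2k + 6.
The constant term is f(0) = 6.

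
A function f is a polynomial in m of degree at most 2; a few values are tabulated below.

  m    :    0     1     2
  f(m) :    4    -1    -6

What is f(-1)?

9

Write f(m) = am² + bm + c; the 3 given values yield a linear system in the 3 coefficients.
Solving, the leading coefficient vanishes, and f(m) = -5m + 4.
Then f(-1) = 9.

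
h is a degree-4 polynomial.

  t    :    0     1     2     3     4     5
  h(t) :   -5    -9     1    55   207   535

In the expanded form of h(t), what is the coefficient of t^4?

First differences: -4, 10, 54, 152, 328. Second differences: 14, 44, 98, 176. Third differences: 30, 54, 78. Fourth differences: 24, 24.
Level-4 differences are constant, so h has degree 4.
Fitting a degree-4 polynomial gives h(t) = t^4 - t³ + 3t² - 7t - 5.
The coefficient of t^4 is 1.

1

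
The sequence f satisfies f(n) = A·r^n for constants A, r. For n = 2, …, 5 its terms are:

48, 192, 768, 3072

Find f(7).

49152

Consecutive ratio: 192/48 = 4, and 768/192 = 4, so r = 4.
Then A·4^2 = 48 gives A = 3, and f(n) = 3·4^n.
f(7) = 3·4^7 = 49152.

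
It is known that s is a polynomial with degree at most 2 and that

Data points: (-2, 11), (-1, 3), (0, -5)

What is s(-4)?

First differences: -8, -8.
Level-1 differences are constant, so s has degree 1.
Fitting a degree-1 polynomial gives s(k) = -8k - 5.
Then s(-4) = 27.

27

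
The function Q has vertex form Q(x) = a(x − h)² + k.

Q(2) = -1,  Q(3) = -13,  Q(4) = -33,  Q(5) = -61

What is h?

1

First differences -12, -20, -28; second difference -8 = 2a, so a = -4.
Expanding, the x-coefficient is −2ah = 8h; matching it to the data gives h = 1, and then k = 3.
So Q(x) = -4(x − 1)² + 3.
Hence h = 1.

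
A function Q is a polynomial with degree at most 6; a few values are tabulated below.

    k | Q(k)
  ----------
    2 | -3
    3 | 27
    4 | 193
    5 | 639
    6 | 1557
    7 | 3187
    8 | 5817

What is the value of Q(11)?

23307

First differences: 30, 166, 446, 918, 1630, 2630. Second differences: 136, 280, 472, 712, 1000. Third differences: 144, 192, 240, 288. Fourth differences: 48, 48, 48.
Level-4 differences are constant, so Q has degree 4.
Fitting a degree-4 polynomial gives Q(k) = 2k^4 - 4k³ - 6k² + 6k + 9.
Then Q(11) = 23307.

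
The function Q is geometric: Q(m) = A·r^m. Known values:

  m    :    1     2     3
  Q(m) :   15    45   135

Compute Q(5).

Consecutive ratio: 45/15 = 3, and 135/45 = 3, so r = 3.
Then A·3^1 = 15 gives A = 5, and Q(m) = 5·3^m.
Q(5) = 5·3^5 = 1215.

1215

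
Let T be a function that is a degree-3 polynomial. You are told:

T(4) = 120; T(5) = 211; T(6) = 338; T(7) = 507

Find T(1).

3

Write T(t) = at³ + bt² + ct + d; the 4 given values yield a linear system in the 4 coefficients.
Solving, T(t) = t³ + 3t² + 3t - 4.
Then T(1) = 3.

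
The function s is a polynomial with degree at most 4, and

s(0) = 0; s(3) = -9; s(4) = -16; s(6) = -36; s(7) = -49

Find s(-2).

-4

Write s(k) = ak^4 + bk³ + ck² + dk + e; the 5 given values yield a linear system in the 5 coefficients.
Solving, the top 2 coefficients vanish, and s(k) = -k².
Then s(-2) = -4.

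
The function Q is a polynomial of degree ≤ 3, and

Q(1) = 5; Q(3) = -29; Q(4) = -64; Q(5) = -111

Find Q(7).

-241

Write Q(n) = an³ + bn² + cn + d; the 4 given values yield a linear system in the 4 coefficients.
Solving, the leading coefficient vanishes, and Q(n) = -6n² + 7n + 4.
Then Q(7) = -241.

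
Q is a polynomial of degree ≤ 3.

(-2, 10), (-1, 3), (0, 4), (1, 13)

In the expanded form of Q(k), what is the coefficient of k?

5

First differences: -7, 1, 9. Second differences: 8, 8.
Level-2 differences are constant, so Q has degree 2.
Fitting a degree-2 polynomial gives Q(k) = 4k² + 5k + 4.
The coefficient of k is 5.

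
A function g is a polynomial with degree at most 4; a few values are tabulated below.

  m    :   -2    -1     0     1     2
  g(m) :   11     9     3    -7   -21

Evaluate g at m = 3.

First differences: -2, -6, -10, -14. Second differences: -4, -4, -4.
Level-2 differences are constant, so g has degree 2.
Fitting a degree-2 polynomial gives g(m) = -2m² - 8m + 3.
Then g(3) = -39.

-39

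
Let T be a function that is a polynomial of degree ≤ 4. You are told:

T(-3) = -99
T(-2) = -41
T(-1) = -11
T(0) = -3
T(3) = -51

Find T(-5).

Write T(k) = ak^4 + bk³ + ck² + dk + e; the 5 given values yield a linear system in the 5 coefficients.
Solving, the leading coefficient vanishes, and T(k) = k³ - 8k² - k - 3.
Then T(-5) = -323.

-323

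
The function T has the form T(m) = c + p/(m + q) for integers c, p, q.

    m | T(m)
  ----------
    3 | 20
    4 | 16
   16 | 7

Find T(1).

52

(T(m) − c)(m + q) = p for each data point; the three points give a linear system in c and q, then p follows.
Solving: c = 4, q = 0, p = 48, so T(m) = 4 + 48/(m + 0).
Then T(1) = 4 + 48/1 = 52.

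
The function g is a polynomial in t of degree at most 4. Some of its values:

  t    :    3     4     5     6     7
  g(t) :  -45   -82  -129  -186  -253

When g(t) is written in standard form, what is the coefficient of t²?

-5

First differences: -37, -47, -57, -67. Second differences: -10, -10, -10.
Level-2 differences are constant, so g has degree 2.
Fitting a degree-2 polynomial gives g(t) = -5t² - 2t + 6.
The coefficient of t² is -5.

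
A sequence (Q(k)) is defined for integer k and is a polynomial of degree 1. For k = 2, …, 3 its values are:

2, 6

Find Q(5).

Write Q(k) = ak + b; the 2 given values yield a linear system in the 2 coefficients.
Solving, Q(k) = 4k - 6.
Then Q(5) = 14.

14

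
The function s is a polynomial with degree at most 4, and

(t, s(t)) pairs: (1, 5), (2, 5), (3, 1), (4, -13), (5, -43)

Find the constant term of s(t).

7

First differences: 0, -4, -14, -30. Second differences: -4, -10, -16. Third differences: -6, -6.
Level-3 differences are constant, so s has degree 3.
Fitting a degree-3 polynomial gives s(t) = -t³ + 4t² - 5t + 7.
The constant term is s(0) = 7.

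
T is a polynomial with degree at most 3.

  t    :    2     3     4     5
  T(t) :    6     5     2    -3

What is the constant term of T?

First differences: -1, -3, -5. Second differences: -2, -2.
Level-2 differences are constant, so T has degree 2.
Fitting a degree-2 polynomial gives T(t) = -t² + 4t + 2.
The constant term is T(0) = 2.

2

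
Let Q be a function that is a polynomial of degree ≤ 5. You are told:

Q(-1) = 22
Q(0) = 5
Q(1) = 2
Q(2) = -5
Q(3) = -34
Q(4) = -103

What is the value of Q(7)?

-730

Write Q(x) = ax^5 + bx^4 + cx³ + dx² + ex + p; the 6 given values yield a linear system in the 6 coefficients.
Solving, the top 2 coefficients vanish, and Q(x) = -3x³ + 7x² - 7x + 5.
Then Q(7) = -730.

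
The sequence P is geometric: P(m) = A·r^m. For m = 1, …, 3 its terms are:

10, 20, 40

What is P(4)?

80

Consecutive ratio: 20/10 = 2, and 40/20 = 2, so r = 2.
Then A·2^1 = 10 gives A = 5, and P(m) = 5·2^m.
P(4) = 5·2^4 = 80.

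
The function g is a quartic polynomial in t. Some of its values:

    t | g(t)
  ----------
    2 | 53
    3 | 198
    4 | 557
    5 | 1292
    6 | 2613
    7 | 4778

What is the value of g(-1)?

2

First differences: 145, 359, 735, 1321, 2165. Second differences: 214, 376, 586, 844. Third differences: 162, 210, 258. Fourth differences: 48, 48.
Level-4 differences are constant, so g has degree 4.
Fitting a degree-4 polynomial gives g(t) = 2t^4 - t³ + 6t² + 4t - 3.
Then g(-1) = 2.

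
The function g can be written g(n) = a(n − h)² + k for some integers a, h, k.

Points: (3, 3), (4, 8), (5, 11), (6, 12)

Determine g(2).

First differences 5, 3, 1; second difference -2 = 2a, so a = -1.
Expanding, the n-coefficient is −2ah = 2h; matching it to the data gives h = 6, and then k = 12.
So g(n) = -1(n − 6)² + 12.
g(2) = -1·(-4)² + 12 = -4.

-4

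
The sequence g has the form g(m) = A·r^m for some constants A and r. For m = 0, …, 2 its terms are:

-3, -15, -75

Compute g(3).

-375

Consecutive ratio: -15/(-3) = 5, and -75/(-15) = 5, so r = 5.
Then A·5^0 = -3 gives A = -3, and g(m) = -3·5^m.
g(3) = -3·5^3 = -375.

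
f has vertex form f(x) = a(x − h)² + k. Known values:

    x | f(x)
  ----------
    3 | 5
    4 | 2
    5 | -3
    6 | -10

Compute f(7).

-19

First differences -3, -5, -7; second difference -2 = 2a, so a = -1.
Expanding, the x-coefficient is −2ah = 2h; matching it to the data gives h = 2, and then k = 6.
So f(x) = -1(x − 2)² + 6.
f(7) = -1·5² + 6 = -19.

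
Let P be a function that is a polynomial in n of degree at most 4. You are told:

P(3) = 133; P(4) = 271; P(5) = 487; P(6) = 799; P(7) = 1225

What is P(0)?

7

Write P(n) = an^4 + bn³ + cn² + dn + e; the 5 given values yield a linear system in the 5 coefficients.
Solving, the leading coefficient vanishes, and P(n) = 3n³ + 3n² + 6n + 7.
Then P(0) = 7.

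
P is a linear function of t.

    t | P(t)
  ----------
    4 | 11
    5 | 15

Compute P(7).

Write P(t) = at + b; the 2 given values yield a linear system in the 2 coefficients.
Solving, P(t) = 4t - 5.
Then P(7) = 23.

23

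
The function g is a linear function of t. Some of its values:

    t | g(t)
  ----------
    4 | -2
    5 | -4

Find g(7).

-8

Write g(t) = at + b; the 2 given values yield a linear system in the 2 coefficients.
Solving, g(t) = -2t + 6.
Then g(7) = -8.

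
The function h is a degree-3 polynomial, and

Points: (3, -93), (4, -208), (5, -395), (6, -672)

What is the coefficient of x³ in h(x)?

Write h(x) = ax³ + bx² + cx + d; the 4 given values yield a linear system in the 4 coefficients.
Solving, h(x) = -3x³ - 4x.
The coefficient of x³ is -3.

-3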